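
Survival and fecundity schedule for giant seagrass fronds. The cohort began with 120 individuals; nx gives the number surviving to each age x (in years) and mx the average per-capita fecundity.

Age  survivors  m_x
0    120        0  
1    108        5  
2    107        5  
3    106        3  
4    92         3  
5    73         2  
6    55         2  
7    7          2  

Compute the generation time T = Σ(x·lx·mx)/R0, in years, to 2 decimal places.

lx = nx/n0 = nx/120: 1, 0.9, 0.89167…, 0.88333…, 0.76667…, 0.60833…, 0.45833…, 0.05833…
lx·mx: 0, 4.5, 4.458333…, 2.65…, 2.3…, 1.216667…, 0.916667…, 0.116667… → R0 = 16.158333…
x·lx·mx: 0, 4.5, 8.916667…, 7.95…, 9.2…, 6.083333…, 5.5…, 0.816667… → Σ = 42.966667…
T = 42.966667… / 16.158333… = 2.659103… → 2.66

2.66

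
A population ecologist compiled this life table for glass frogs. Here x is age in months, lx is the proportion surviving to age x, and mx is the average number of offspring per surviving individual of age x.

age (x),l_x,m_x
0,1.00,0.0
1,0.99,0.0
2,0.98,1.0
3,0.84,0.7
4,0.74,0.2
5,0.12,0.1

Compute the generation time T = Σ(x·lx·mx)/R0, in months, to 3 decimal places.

lx·mx: 0, 0, 0.98, 0.588, 0.148, 0.012 → R0 = 1.728
x·lx·mx: 0, 0, 1.96, 1.764, 0.592, 0.06 → Σ = 4.376
T = 4.376 / 1.728 = 2.532407… → 2.532

2.532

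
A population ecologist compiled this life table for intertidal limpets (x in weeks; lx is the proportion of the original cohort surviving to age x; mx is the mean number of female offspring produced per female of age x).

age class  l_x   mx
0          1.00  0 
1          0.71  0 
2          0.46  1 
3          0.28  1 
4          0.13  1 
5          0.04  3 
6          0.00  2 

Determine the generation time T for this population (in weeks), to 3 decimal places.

lx·mx: 0, 0, 0.46, 0.28, 0.13, 0.12, 0 → R0 = 0.99
x·lx·mx: 0, 0, 0.92, 0.84, 0.52, 0.6, 0 → Σ = 2.88
T = 2.88 / 0.99 = 2.909091… → 2.909

2.909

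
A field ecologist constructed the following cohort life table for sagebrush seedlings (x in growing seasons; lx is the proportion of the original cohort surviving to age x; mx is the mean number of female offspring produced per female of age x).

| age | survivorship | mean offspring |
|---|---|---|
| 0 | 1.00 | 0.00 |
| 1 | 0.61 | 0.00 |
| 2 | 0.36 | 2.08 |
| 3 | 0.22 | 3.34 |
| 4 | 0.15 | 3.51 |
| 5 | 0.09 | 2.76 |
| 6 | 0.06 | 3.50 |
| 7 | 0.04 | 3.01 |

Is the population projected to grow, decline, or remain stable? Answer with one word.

growing

R0 = Σ lx·mx = 0 + 0 + 0.7488 + 0.7348 + 0.5265 + 0.2484 + 0.21 + 0.1204 = 2.5889
R0 > 1, so the population is growing.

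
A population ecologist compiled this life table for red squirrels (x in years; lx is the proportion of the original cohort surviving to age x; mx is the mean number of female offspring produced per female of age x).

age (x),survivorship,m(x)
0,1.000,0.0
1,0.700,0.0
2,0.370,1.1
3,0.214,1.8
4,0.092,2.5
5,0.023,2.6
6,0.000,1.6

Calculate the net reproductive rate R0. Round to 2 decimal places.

lx·mx by age: 0, 0, 0.407, 0.3852, 0.23, 0.0598, 0
R0 = Σ lx·mx = 1.082 → 1.08

1.08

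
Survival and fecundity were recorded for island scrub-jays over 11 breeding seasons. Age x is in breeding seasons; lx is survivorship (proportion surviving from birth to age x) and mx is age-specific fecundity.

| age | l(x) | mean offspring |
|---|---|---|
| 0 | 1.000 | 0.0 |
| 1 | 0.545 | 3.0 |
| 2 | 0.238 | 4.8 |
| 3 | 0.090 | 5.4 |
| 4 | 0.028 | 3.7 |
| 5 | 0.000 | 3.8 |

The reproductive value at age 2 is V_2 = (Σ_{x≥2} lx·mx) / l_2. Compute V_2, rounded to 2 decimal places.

lx·mx for x ≥ 2: 1.1424, 0.486, 0.1036, 0 → sum = 1.732
V_2 = 1.732 / l_2 = 1.732 / 0.238 = 7.277311… → 7.28

7.28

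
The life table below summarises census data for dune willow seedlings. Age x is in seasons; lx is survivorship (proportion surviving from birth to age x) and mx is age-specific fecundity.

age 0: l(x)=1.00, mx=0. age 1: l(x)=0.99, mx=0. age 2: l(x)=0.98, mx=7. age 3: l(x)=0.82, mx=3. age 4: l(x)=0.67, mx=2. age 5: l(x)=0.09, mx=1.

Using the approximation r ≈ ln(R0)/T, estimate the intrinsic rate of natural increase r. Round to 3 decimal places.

R0 = Σ lx·mx = 0 + 0 + 6.86 + 2.46 + 1.34 + 0.09 = 10.75
Σ x·lx·mx = 26.91; T = 26.91/10.75 = 2.50326…
r ≈ ln(R0)/T = ln(10.75)/2.50326… = 0.94873… → 0.949

0.949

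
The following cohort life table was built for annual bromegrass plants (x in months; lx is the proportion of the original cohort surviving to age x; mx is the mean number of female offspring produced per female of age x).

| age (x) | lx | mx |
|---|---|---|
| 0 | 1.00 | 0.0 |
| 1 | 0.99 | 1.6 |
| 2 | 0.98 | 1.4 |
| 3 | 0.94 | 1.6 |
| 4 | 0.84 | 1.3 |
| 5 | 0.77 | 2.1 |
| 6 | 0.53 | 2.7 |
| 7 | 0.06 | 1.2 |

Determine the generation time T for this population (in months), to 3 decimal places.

lx·mx: 0, 1.584, 1.372, 1.504, 1.092, 1.617, 1.431, 0.072 → R0 = 8.672
x·lx·mx: 0, 1.584, 2.744, 4.512, 4.368, 8.085, 8.586, 0.504 → Σ = 30.383
T = 30.383 / 8.672 = 3.503575… → 3.504

3.504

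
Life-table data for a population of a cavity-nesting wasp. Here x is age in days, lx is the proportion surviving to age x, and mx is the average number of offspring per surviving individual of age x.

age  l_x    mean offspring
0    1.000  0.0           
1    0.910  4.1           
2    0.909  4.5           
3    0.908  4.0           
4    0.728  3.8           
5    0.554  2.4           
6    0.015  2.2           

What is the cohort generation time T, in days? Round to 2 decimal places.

2.61

lx·mx: 0, 3.731, 4.0905, 3.632, 2.7664, 1.3296, 0.033 → R0 = 15.5825
x·lx·mx: 0, 3.731, 8.181, 10.896, 11.0656, 6.648, 0.198 → Σ = 40.7196
T = 40.7196 / 15.5825 = 2.613162… → 2.61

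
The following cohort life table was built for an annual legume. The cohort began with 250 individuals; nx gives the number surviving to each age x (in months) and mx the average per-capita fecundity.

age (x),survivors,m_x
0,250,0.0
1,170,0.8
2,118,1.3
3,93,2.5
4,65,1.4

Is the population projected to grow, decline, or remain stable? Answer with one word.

lx = nx/n0 = nx/250: 1, 0.68, 0.472, 0.372, 0.26
R0 = Σ lx·mx = 0 + 0.544 + 0.6136 + 0.93 + 0.364 = 2.4516
R0 > 1, so the population is growing.

growing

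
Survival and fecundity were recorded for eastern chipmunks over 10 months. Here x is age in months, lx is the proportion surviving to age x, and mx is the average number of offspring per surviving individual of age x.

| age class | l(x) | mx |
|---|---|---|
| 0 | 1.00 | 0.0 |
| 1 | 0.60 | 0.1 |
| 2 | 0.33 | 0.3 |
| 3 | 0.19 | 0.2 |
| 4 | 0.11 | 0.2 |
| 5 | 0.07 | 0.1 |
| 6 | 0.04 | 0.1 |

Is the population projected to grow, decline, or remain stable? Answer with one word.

R0 = Σ lx·mx = 0 + 0.06 + 0.099 + 0.038 + 0.022 + 0.007 + 0.004 = 0.23
R0 < 1, so the population is declining.

declining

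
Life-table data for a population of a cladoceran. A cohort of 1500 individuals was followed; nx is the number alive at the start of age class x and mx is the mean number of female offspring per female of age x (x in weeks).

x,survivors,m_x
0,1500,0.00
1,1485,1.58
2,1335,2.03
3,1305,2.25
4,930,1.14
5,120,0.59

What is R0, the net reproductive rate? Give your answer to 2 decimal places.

lx = nx/n0 = nx/1500: 1, 0.99, 0.89, 0.87, 0.62, 0.08
lx·mx by age: 0, 1.5642, 1.8067, 1.9575, 0.7068, 0.0472
R0 = Σ lx·mx = 6.0824 → 6.08

6.08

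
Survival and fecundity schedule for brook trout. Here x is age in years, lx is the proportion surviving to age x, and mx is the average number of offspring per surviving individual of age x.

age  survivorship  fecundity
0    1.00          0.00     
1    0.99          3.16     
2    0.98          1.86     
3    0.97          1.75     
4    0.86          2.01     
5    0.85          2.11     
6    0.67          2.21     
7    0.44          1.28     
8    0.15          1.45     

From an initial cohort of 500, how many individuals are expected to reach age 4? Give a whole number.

430

Expected survivors = N0 · l_4 = 500 × 0.86 = 430 → 430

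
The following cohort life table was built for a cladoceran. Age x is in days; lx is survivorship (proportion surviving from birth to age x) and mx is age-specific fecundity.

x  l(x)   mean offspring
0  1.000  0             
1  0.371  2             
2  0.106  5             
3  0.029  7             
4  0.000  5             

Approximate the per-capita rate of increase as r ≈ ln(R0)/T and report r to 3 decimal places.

R0 = Σ lx·mx = 0 + 0.742 + 0.53 + 0.203 + 0 = 1.475
Σ x·lx·mx = 2.411; T = 2.411/1.475 = 1.63458…
r ≈ ln(R0)/T = ln(1.475)/1.63458… = 0.23777… → 0.238

0.238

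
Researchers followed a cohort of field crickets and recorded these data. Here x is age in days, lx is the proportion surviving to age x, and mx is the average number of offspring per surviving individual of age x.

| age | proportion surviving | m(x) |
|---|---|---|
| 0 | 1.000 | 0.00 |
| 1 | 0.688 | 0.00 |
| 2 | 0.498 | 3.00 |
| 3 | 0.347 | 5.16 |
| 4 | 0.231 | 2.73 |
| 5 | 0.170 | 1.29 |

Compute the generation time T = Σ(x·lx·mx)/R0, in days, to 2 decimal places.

2.90

lx·mx: 0, 0, 1.494, 1.79052, 0.63063, 0.2193 → R0 = 4.13445
x·lx·mx: 0, 0, 2.988, 5.37156, 2.52252, 1.0965 → Σ = 11.97858
T = 11.97858 / 4.13445 = 2.897261… → 2.90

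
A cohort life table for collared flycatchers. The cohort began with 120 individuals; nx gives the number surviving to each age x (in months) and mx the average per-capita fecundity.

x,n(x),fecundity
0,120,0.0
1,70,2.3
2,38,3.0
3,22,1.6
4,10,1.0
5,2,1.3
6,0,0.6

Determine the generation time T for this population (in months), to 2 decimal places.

1.70

lx = nx/n0 = nx/120: 1, 0.58333…, 0.31667…, 0.18333…, 0.08333…, 0.01667…, 0
lx·mx: 0, 1.341667…, 0.95…, 0.293333…, 0.083333…, 0.021667…, 0 → R0 = 2.69…
x·lx·mx: 0, 1.341667…, 1.9…, 0.88…, 0.333333…, 0.108333…, 0 → Σ = 4.563333…
T = 4.563333… / 2.69… = 1.696406… → 1.70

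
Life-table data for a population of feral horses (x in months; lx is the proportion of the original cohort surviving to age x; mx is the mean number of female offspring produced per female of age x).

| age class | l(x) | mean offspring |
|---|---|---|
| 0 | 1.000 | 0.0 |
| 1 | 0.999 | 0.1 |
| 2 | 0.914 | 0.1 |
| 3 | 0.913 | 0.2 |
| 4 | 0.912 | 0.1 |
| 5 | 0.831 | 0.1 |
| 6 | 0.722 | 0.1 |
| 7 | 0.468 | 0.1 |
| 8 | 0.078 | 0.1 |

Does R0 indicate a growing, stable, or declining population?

R0 = Σ lx·mx = 0 + 0.0999 + 0.0914 + 0.1826 + 0.0912 + 0.0831 + 0.0722 + 0.0468 + 0.0078 = 0.675
R0 < 1, so the population is declining.

declining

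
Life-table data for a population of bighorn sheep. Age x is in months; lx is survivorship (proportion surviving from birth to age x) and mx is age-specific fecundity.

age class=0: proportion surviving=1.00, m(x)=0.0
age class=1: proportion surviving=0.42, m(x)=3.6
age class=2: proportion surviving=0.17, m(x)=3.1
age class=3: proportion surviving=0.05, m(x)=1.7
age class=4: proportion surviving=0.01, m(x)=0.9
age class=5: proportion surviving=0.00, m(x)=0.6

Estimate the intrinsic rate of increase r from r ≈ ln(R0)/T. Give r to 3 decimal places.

0.566

R0 = Σ lx·mx = 0 + 1.512 + 0.527 + 0.085 + 0.009 + 0 = 2.133
Σ x·lx·mx = 2.857; T = 2.857/2.133 = 1.33943…
r ≈ ln(R0)/T = ln(2.133)/1.33943… = 0.56556… → 0.566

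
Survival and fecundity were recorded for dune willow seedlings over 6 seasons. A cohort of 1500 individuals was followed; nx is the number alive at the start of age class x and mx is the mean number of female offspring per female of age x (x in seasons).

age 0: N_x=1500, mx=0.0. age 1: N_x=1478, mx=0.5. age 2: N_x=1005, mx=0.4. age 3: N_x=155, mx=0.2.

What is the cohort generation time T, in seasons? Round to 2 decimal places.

1.40

lx = nx/n0 = nx/1500: 1, 0.98533…, 0.67, 0.10333…
lx·mx: 0, 0.492667…, 0.268, 0.020667… → R0 = 0.781333…
x·lx·mx: 0, 0.492667…, 0.536, 0.062… → Σ = 1.090667…
T = 1.090667… / 0.781333… = 1.395904… → 1.40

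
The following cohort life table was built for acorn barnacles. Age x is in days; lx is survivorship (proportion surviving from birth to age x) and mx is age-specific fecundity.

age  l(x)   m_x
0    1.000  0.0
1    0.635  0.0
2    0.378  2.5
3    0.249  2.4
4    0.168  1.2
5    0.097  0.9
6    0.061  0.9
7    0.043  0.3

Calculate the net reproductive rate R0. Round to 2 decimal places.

1.90

lx·mx by age: 0, 0, 0.945, 0.5976, 0.2016, 0.0873, 0.0549, 0.0129
R0 = Σ lx·mx = 1.8993 → 1.90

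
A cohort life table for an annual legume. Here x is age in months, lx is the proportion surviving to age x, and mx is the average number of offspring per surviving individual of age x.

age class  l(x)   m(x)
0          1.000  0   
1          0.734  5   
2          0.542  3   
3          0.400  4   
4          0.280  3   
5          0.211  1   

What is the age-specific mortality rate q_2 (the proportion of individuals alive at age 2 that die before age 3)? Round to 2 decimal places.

0.26

q_2 = (l_2 − l_3) / l_2 = (0.542 − 0.4) / 0.542
     = 0.142 / 0.542 = 0.261993… → 0.26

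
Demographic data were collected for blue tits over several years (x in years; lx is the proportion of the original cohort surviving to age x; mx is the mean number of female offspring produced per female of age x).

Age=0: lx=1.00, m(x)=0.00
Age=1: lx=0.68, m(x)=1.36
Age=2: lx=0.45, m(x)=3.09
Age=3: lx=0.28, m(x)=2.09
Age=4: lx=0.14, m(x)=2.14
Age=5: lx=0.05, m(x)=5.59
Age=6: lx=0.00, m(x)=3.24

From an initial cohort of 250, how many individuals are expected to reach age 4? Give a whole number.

Expected survivors = N0 · l_4 = 250 × 0.14 = 35 → 35

35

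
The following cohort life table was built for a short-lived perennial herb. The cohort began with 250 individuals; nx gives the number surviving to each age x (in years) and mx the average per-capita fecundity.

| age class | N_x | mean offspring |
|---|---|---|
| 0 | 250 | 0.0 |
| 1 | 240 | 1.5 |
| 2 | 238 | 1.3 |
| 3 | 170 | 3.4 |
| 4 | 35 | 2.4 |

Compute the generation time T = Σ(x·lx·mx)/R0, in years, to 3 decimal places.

lx = nx/n0 = nx/250: 1, 0.96, 0.952, 0.68, 0.14
lx·mx: 0, 1.44, 1.2376, 2.312, 0.336 → R0 = 5.3256
x·lx·mx: 0, 1.44, 2.4752, 6.936, 1.344 → Σ = 12.1952
T = 12.1952 / 5.3256 = 2.28992… → 2.290

2.290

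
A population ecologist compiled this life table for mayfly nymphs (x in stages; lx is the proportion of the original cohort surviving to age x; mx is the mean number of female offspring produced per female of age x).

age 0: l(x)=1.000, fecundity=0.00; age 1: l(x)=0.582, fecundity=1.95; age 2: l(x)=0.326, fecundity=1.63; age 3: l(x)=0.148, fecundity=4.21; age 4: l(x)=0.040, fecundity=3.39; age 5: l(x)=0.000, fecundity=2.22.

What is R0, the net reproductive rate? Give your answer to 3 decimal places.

2.425

lx·mx by age: 0, 1.1349, 0.53138, 0.62308, 0.1356, 0
R0 = Σ lx·mx = 2.42496 → 2.425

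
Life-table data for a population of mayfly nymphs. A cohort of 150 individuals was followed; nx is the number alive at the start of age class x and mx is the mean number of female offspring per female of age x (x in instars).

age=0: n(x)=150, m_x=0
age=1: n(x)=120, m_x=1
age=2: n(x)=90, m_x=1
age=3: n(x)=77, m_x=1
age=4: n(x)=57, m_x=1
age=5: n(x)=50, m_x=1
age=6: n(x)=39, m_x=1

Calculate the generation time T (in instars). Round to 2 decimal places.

lx = nx/n0 = nx/150: 1, 0.8, 0.6, 0.51333…, 0.38, 0.33333…, 0.26
lx·mx: 0, 0.8, 0.6, 0.513333…, 0.38, 0.333333…, 0.26 → R0 = 2.886667…
x·lx·mx: 0, 0.8, 1.2, 1.54…, 1.52, 1.666667…, 1.56 → Σ = 8.286667…
T = 8.286667… / 2.886667… = 2.87067… → 2.87

2.87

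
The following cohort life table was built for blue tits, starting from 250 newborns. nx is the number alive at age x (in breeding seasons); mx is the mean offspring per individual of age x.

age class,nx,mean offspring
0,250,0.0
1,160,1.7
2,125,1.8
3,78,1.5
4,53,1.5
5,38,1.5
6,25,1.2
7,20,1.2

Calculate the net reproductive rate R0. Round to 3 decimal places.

lx = nx/n0 = nx/250: 1, 0.64, 0.5, 0.312, 0.212, 0.152, 0.1, 0.08
lx·mx by age: 0, 1.088, 0.9, 0.468, 0.318, 0.228, 0.12, 0.096
R0 = Σ lx·mx = 3.218 → 3.218

3.218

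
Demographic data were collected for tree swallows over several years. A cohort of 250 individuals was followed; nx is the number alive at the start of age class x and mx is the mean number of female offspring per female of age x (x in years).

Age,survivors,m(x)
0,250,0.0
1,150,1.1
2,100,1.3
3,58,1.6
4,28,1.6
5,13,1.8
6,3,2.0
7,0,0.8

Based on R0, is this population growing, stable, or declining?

growing

lx = nx/n0 = nx/250: 1, 0.6, 0.4, 0.232, 0.112, 0.052, 0.012, 0
R0 = Σ lx·mx = 0 + 0.66 + 0.52 + 0.3712 + 0.1792 + 0.0936 + 0.024 + 0 = 1.848
R0 > 1, so the population is growing.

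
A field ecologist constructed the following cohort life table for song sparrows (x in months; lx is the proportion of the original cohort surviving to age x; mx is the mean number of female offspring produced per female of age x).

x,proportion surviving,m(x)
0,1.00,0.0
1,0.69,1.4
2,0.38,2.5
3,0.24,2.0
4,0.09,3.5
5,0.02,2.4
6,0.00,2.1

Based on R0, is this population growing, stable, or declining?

R0 = Σ lx·mx = 0 + 0.966 + 0.95 + 0.48 + 0.315 + 0.048 + 0 = 2.759
R0 > 1, so the population is growing.

growing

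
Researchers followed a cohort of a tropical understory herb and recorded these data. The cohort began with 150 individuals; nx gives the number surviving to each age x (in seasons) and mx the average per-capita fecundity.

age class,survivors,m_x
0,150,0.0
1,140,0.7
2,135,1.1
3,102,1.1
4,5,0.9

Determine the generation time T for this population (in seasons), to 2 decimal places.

lx = nx/n0 = nx/150: 1, 0.93333…, 0.9, 0.68, 0.03333…
lx·mx: 0, 0.653333…, 0.99, 0.748, 0.03… → R0 = 2.421333…
x·lx·mx: 0, 0.653333…, 1.98, 2.244, 0.12… → Σ = 4.997333…
T = 4.997333… / 2.421333… = 2.063877… → 2.06

2.06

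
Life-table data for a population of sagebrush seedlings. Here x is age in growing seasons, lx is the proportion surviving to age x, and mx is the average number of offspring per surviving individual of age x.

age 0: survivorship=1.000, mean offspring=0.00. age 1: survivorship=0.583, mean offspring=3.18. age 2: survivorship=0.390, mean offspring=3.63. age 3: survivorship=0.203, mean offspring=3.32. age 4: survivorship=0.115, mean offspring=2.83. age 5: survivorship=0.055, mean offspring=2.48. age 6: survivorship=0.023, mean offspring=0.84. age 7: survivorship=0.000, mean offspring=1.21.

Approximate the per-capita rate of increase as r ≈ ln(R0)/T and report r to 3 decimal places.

0.747

R0 = Σ lx·mx = 0 + 1.85394 + 1.4157 + 0.67396 + 0.32545 + 0.1364 + 0.01932 + 0 = 4.42477
Σ x·lx·mx = 8.80694; T = 8.80694/4.42477 = 1.99037…
r ≈ ln(R0)/T = ln(4.42477)/1.99037… = 0.74721… → 0.747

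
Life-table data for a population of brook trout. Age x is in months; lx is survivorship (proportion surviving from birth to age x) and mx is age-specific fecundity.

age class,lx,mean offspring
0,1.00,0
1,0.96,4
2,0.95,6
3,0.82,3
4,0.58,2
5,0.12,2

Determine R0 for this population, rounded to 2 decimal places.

lx·mx by age: 0, 3.84, 5.7, 2.46, 1.16, 0.24
R0 = Σ lx·mx = 13.4 → 13.40

13.40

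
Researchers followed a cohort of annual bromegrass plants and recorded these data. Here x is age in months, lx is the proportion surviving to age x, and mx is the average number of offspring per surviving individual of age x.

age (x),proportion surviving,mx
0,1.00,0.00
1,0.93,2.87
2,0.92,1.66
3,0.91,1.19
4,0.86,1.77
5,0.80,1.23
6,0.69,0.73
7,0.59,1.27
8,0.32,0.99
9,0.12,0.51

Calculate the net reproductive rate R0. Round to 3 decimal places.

9.416

lx·mx by age: 0, 2.6691, 1.5272, 1.0829, 1.5222, 0.984, 0.5037, 0.7493, 0.3168, 0.0612
R0 = Σ lx·mx = 9.4164 → 9.416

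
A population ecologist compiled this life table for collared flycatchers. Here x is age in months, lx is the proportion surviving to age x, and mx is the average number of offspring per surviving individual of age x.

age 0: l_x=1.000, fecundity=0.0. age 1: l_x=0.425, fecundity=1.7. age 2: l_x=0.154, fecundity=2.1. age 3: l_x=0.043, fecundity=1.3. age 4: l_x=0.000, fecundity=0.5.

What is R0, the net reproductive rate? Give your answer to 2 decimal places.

1.10

lx·mx by age: 0, 0.7225, 0.3234, 0.0559, 0
R0 = Σ lx·mx = 1.1018 → 1.10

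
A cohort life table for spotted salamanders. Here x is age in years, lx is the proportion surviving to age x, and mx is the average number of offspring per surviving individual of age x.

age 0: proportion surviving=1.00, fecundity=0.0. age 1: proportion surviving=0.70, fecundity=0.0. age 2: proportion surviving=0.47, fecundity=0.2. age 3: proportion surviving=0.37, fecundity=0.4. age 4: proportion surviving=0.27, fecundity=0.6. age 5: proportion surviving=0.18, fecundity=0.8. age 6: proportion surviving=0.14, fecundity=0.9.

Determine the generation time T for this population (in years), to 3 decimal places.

4.089

lx·mx: 0, 0, 0.094, 0.148, 0.162, 0.144, 0.126 → R0 = 0.674
x·lx·mx: 0, 0, 0.188, 0.444, 0.648, 0.72, 0.756 → Σ = 2.756
T = 2.756 / 0.674 = 4.089021… → 4.089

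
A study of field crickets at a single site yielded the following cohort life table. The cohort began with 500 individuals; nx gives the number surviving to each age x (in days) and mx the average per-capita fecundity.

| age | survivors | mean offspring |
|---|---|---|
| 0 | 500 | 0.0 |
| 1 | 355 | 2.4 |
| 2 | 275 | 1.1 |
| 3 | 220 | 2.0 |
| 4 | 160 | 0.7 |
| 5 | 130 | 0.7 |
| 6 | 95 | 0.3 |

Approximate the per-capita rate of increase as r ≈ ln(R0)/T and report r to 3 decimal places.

0.614

lx = nx/n0 = nx/500: 1, 0.71, 0.55, 0.44, 0.32, 0.26, 0.19
R0 = Σ lx·mx = 0 + 1.704 + 0.605 + 0.88 + 0.224 + 0.182 + 0.057 = 3.652
Σ x·lx·mx = 7.702; T = 7.702/3.652 = 2.10898…
r ≈ ln(R0)/T = ln(3.652)/2.10898… = 0.61417… → 0.614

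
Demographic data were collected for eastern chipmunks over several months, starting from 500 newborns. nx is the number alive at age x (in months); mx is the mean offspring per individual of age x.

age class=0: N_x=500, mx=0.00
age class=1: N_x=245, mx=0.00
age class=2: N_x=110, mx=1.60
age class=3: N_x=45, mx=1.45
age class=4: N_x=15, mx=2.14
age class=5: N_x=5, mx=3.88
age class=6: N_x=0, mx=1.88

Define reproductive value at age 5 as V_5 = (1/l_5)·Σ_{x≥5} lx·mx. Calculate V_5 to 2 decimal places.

3.88

lx = nx/n0 = nx/500: 1, 0.49, 0.22, 0.09, 0.03, 0.01, 0
lx·mx for x ≥ 5: 0.0388, 0 → sum = 0.0388
V_5 = 0.0388 / l_5 = 0.0388 / 0.01 = 3.88 → 3.88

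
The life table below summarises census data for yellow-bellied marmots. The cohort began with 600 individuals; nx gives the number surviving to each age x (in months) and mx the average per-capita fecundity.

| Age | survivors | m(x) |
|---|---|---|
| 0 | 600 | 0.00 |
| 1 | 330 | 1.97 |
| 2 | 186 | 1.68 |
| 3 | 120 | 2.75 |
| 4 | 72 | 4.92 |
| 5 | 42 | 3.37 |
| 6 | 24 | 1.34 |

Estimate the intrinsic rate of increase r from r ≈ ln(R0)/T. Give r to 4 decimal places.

0.4409

lx = nx/n0 = nx/600: 1, 0.55, 0.31, 0.2, 0.12, 0.07, 0.04
R0 = Σ lx·mx = 0 + 1.0835 + 0.5208 + 0.55 + 0.5904 + 0.2359 + 0.0536 = 3.0342
Σ x·lx·mx = 7.6378; T = 7.6378/3.0342 = 2.51724…
r ≈ ln(R0)/T = ln(3.0342)/2.51724… = 0.440939… → 0.4409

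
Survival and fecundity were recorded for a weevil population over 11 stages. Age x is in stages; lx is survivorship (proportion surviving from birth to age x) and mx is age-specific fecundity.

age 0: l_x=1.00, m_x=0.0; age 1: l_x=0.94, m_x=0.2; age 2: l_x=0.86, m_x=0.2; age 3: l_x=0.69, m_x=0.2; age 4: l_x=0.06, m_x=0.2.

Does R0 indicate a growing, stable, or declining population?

declining

R0 = Σ lx·mx = 0 + 0.188 + 0.172 + 0.138 + 0.012 = 0.51
R0 < 1, so the population is declining.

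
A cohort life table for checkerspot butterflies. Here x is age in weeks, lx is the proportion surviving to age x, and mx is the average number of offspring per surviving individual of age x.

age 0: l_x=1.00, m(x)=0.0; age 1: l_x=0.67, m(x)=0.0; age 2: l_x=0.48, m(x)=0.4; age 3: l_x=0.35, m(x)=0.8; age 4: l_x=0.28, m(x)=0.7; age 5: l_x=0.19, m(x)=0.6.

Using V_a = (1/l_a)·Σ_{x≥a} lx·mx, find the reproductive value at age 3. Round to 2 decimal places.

lx·mx for x ≥ 3: 0.28, 0.196, 0.114 → sum = 0.59
V_3 = 0.59 / l_3 = 0.59 / 0.35 = 1.685714… → 1.69

1.69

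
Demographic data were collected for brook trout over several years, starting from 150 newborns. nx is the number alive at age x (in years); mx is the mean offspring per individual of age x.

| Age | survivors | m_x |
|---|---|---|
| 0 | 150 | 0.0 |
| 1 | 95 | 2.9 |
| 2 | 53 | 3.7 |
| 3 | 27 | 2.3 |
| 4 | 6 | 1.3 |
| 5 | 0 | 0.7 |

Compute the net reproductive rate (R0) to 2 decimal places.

lx = nx/n0 = nx/150: 1, 0.63333…, 0.35333…, 0.18, 0.04, 0
lx·mx by age: 0, 1.836667…, 1.307333…, 0.414, 0.052, 0
R0 = Σ lx·mx = 3.61… → 3.61

3.61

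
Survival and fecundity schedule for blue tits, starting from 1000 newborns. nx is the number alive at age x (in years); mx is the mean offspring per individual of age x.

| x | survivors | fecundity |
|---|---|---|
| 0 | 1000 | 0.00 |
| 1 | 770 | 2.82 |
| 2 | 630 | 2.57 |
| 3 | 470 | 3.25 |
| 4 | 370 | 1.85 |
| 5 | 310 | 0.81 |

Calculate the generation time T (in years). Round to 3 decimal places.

2.236

lx = nx/n0 = nx/1000: 1, 0.77, 0.63, 0.47, 0.37, 0.31
lx·mx: 0, 2.1714, 1.6191, 1.5275, 0.6845, 0.2511 → R0 = 6.2536
x·lx·mx: 0, 2.1714, 3.2382, 4.5825, 2.738, 1.2555 → Σ = 13.9856
T = 13.9856 / 6.2536 = 2.236408… → 2.236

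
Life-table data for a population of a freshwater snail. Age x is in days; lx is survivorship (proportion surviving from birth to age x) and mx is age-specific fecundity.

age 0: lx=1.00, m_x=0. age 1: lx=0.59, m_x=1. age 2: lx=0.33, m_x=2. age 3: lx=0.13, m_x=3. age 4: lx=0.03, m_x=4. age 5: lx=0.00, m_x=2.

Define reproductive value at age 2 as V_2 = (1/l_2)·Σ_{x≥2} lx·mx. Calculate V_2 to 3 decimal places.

lx·mx for x ≥ 2: 0.66, 0.39, 0.12, 0 → sum = 1.17
V_2 = 1.17 / l_2 = 1.17 / 0.33 = 3.545455… → 3.545

3.545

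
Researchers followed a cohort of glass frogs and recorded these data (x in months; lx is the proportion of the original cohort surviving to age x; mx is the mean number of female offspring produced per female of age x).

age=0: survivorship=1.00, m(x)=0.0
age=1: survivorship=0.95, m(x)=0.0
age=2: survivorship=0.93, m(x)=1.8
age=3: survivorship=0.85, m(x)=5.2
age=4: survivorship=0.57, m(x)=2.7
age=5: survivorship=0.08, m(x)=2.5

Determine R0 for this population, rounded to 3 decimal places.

lx·mx by age: 0, 0, 1.674, 4.42, 1.539, 0.2
R0 = Σ lx·mx = 7.833 → 7.833

7.833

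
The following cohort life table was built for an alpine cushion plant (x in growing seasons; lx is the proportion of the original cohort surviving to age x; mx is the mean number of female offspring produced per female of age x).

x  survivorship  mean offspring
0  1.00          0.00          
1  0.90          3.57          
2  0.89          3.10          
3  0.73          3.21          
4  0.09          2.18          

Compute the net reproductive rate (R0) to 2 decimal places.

lx·mx by age: 0, 3.213, 2.759, 2.3433, 0.1962
R0 = Σ lx·mx = 8.5115 → 8.51

8.51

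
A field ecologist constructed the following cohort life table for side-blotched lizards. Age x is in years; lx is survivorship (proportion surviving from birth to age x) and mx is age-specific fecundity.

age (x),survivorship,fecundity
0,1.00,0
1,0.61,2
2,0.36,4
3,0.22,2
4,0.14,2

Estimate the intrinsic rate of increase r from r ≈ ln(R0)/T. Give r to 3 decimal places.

0.629

R0 = Σ lx·mx = 0 + 1.22 + 1.44 + 0.44 + 0.28 = 3.38
Σ x·lx·mx = 6.54; T = 6.54/3.38 = 1.93491…
r ≈ ln(R0)/T = ln(3.38)/1.93491… = 0.62942… → 0.629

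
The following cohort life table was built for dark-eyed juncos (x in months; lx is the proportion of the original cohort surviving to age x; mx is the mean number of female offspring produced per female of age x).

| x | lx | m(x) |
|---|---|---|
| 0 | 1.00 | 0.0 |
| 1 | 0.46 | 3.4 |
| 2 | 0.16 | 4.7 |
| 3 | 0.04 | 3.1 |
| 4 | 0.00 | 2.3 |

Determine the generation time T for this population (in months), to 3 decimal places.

1.410

lx·mx: 0, 1.564, 0.752, 0.124, 0 → R0 = 2.44
x·lx·mx: 0, 1.564, 1.504, 0.372, 0 → Σ = 3.44
T = 3.44 / 2.44 = 1.409836… → 1.410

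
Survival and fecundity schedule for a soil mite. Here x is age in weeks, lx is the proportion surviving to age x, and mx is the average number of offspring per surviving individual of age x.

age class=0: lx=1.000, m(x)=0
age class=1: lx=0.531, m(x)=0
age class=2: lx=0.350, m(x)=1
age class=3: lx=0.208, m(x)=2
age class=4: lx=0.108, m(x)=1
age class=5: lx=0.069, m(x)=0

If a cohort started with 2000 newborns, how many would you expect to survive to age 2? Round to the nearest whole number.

700

Expected survivors = N0 · l_2 = 2000 × 0.350 = 700 → 700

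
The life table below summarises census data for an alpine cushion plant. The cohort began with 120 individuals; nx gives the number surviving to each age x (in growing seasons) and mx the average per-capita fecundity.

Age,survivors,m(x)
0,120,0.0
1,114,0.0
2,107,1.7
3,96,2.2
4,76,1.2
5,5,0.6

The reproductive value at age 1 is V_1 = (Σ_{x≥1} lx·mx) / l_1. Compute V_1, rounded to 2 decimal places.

4.27

lx = nx/n0 = nx/120: 1, 0.95, 0.89167…, 0.8, 0.63333…, 0.04167…
lx·mx for x ≥ 1: 0, 1.515833…, 1.76, 0.76…, 0.025… → sum = 4.060833…
V_1 = 4.060833… / l_1 = 4.060833… / 0.95 = 4.274561… → 4.27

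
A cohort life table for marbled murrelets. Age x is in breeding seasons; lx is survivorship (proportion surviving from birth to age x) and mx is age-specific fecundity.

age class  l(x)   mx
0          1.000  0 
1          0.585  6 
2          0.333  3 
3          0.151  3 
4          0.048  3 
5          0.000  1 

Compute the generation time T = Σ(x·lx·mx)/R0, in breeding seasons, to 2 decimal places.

lx·mx: 0, 3.51, 0.999, 0.453, 0.144, 0 → R0 = 5.106
x·lx·mx: 0, 3.51, 1.998, 1.359, 0.576, 0 → Σ = 7.443
T = 7.443 / 5.106 = 1.457697… → 1.46

1.46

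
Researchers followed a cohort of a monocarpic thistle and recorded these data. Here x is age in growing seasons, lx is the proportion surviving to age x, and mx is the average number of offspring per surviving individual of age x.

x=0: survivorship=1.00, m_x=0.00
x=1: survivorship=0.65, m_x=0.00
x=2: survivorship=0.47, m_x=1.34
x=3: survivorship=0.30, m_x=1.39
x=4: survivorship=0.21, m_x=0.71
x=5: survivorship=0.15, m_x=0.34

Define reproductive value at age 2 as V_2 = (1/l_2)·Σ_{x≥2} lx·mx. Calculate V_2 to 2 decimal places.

lx·mx for x ≥ 2: 0.6298, 0.417, 0.1491, 0.051 → sum = 1.2469
V_2 = 1.2469 / l_2 = 1.2469 / 0.47 = 2.652979… → 2.65

2.65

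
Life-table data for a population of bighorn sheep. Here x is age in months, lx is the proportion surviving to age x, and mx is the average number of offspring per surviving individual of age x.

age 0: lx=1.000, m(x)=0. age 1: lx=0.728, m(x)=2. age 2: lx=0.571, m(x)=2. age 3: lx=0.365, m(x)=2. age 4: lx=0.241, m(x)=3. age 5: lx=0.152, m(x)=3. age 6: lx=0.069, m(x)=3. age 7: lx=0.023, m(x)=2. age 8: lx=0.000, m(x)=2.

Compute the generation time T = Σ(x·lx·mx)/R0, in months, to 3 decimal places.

lx·mx: 0, 1.456, 1.142, 0.73, 0.723, 0.456, 0.207, 0.046, 0 → R0 = 4.76
x·lx·mx: 0, 1.456, 2.284, 2.19, 2.892, 2.28, 1.242, 0.322, 0 → Σ = 12.666
T = 12.666 / 4.76 = 2.660924… → 2.661

2.661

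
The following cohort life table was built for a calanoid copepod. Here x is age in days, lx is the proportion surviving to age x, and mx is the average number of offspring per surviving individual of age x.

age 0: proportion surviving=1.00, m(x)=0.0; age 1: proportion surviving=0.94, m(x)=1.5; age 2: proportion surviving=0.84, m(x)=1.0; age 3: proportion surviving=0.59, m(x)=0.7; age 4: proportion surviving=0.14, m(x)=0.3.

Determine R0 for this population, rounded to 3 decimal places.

lx·mx by age: 0, 1.41, 0.84, 0.413, 0.042
R0 = Σ lx·mx = 2.705 → 2.705

2.705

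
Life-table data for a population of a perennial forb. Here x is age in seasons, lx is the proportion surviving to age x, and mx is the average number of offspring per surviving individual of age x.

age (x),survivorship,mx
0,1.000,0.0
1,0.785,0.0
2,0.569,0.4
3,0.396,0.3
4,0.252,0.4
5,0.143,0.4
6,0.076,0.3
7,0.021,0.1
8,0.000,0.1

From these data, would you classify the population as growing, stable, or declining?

R0 = Σ lx·mx = 0 + 0 + 0.2276 + 0.1188 + 0.1008 + 0.0572 + 0.0228 + 0.0021 + 0 = 0.5293
R0 < 1, so the population is declining.

declining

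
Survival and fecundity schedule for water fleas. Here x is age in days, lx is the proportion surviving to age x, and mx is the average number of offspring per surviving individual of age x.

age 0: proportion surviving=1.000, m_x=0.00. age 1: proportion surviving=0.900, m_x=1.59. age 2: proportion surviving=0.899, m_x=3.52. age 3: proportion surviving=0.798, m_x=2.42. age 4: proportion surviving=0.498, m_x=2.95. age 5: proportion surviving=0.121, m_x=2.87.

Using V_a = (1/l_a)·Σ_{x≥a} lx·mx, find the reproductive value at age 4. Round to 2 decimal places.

lx·mx for x ≥ 4: 1.4691, 0.34727 → sum = 1.81637
V_4 = 1.81637 / l_4 = 1.81637 / 0.498 = 3.647329… → 3.65

3.65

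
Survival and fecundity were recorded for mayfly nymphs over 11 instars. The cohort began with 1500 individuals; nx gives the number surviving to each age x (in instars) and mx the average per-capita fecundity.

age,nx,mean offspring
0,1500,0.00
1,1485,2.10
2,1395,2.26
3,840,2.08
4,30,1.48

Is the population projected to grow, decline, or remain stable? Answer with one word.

growing

lx = nx/n0 = nx/1500: 1, 0.99, 0.93, 0.56, 0.02
R0 = Σ lx·mx = 0 + 2.079 + 2.1018 + 1.1648 + 0.0296 = 5.3752
R0 > 1, so the population is growing.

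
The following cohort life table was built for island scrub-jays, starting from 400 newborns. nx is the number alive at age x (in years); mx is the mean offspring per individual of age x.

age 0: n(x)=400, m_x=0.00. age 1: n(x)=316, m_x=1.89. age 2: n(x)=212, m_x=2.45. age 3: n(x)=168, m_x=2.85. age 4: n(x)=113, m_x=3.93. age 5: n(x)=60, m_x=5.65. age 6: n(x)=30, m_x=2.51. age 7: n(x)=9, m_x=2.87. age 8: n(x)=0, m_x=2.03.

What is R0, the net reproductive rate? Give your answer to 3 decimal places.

lx = nx/n0 = nx/400: 1, 0.79, 0.53, 0.42, 0.2825, 0.15, 0.075, 0.0225, 0
lx·mx by age: 0, 1.4931, 1.2985, 1.197, 1.110225, 0.8475, 0.18825, 0.064575, 0
R0 = Σ lx·mx = 6.19915 → 6.199

6.199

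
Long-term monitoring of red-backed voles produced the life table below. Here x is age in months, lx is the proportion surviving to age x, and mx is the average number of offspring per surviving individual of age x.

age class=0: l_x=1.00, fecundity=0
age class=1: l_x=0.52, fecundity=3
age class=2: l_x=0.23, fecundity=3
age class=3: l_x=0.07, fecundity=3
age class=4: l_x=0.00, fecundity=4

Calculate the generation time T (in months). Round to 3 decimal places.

lx·mx: 0, 1.56, 0.69, 0.21, 0 → R0 = 2.46
x·lx·mx: 0, 1.56, 1.38, 0.63, 0 → Σ = 3.57
T = 3.57 / 2.46 = 1.45122… → 1.451

1.451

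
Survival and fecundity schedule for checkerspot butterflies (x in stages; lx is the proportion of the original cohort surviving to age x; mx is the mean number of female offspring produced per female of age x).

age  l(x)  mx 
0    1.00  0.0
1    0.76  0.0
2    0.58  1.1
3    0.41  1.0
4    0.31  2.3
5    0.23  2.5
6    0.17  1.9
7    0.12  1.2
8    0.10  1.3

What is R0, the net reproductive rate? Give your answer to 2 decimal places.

lx·mx by age: 0, 0, 0.638, 0.41, 0.713, 0.575, 0.323, 0.144, 0.13
R0 = Σ lx·mx = 2.933 → 2.93

2.93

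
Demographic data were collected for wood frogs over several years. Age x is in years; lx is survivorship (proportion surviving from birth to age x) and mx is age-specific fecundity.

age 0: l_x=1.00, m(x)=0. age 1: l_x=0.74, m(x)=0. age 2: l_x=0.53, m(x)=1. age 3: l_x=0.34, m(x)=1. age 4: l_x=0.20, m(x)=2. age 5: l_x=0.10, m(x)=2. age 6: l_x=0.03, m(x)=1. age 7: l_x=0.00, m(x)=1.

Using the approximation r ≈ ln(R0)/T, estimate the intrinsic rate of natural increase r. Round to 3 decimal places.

0.125

R0 = Σ lx·mx = 0 + 0 + 0.53 + 0.34 + 0.4 + 0.2 + 0.03 + 0 = 1.5
Σ x·lx·mx = 4.86; T = 4.86/1.5 = 3.24
r ≈ ln(R0)/T = ln(1.5)/3.24 = 0.12514… → 0.125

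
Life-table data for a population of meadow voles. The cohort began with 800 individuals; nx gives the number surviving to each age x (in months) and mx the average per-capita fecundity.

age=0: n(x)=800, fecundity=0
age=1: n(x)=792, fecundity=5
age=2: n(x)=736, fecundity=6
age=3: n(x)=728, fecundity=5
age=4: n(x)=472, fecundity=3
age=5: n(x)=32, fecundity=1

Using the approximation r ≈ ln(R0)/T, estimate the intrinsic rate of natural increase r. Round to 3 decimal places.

1.287

lx = nx/n0 = nx/800: 1, 0.99, 0.92, 0.91, 0.59, 0.04
R0 = Σ lx·mx = 0 + 4.95 + 5.52 + 4.55 + 1.77 + 0.04 = 16.83
Σ x·lx·mx = 36.92; T = 36.92/16.83 = 2.1937…
r ≈ ln(R0)/T = ln(16.83)/2.1937… = 1.28694… → 1.287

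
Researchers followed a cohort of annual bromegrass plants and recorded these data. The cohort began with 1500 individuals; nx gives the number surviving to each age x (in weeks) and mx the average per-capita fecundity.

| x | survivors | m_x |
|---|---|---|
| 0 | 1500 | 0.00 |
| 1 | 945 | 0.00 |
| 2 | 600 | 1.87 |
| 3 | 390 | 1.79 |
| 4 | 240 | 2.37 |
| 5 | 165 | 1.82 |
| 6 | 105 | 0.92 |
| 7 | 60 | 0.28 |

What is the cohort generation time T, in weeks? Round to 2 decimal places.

3.14

lx = nx/n0 = nx/1500: 1, 0.63, 0.4, 0.26, 0.16, 0.11, 0.07, 0.04
lx·mx: 0, 0, 0.748, 0.4654, 0.3792, 0.2002, 0.0644, 0.0112 → R0 = 1.8684
x·lx·mx: 0, 0, 1.496, 1.3962, 1.5168, 1.001, 0.3864, 0.0784 → Σ = 5.8748
T = 5.8748 / 1.8684 = 3.144295… → 3.14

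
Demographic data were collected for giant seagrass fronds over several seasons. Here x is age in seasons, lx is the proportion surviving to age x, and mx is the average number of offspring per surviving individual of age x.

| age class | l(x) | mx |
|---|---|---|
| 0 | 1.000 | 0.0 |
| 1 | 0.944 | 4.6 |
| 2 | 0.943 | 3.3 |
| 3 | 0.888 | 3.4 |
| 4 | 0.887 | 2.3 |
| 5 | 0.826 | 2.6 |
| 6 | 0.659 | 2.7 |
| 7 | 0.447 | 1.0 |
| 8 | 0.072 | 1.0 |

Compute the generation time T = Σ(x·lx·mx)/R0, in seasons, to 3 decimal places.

3.119

lx·mx: 0, 4.3424, 3.1119, 3.0192, 2.0401, 2.1476, 1.7793, 0.447, 0.072 → R0 = 16.9595
x·lx·mx: 0, 4.3424, 6.2238, 9.0576, 8.1604, 10.738, 10.6758, 3.129, 0.576 → Σ = 52.903
T = 52.903 / 16.9595 = 3.119373… → 3.119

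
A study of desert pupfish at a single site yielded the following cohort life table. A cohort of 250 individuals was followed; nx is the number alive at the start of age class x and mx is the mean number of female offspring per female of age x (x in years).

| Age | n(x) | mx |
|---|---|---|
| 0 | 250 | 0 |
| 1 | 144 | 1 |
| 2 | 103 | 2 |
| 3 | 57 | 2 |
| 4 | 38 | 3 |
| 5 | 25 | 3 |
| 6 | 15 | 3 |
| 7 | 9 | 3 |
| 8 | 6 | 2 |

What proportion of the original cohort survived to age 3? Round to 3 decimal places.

0.228

l_3 = n_3/n_0 = 57/250 = 0.228 → 0.228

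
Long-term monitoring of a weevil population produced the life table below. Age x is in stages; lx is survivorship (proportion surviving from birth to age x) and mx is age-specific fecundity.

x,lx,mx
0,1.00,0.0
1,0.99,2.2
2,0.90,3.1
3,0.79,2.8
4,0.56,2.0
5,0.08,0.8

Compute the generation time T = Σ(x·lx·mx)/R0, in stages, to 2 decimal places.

lx·mx: 0, 2.178, 2.79, 2.212, 1.12, 0.064 → R0 = 8.364
x·lx·mx: 0, 2.178, 5.58, 6.636, 4.48, 0.32 → Σ = 19.194
T = 19.194 / 8.364 = 2.294835… → 2.29

2.29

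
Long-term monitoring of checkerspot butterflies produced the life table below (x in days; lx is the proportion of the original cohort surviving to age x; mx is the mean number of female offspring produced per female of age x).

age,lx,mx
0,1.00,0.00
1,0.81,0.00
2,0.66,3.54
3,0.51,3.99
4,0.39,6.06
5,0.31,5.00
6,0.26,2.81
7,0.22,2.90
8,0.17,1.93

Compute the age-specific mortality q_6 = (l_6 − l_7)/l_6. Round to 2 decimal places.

0.15

q_6 = (l_6 − l_7) / l_6 = (0.26 − 0.22) / 0.26
     = 0.04 / 0.26 = 0.153846… → 0.15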